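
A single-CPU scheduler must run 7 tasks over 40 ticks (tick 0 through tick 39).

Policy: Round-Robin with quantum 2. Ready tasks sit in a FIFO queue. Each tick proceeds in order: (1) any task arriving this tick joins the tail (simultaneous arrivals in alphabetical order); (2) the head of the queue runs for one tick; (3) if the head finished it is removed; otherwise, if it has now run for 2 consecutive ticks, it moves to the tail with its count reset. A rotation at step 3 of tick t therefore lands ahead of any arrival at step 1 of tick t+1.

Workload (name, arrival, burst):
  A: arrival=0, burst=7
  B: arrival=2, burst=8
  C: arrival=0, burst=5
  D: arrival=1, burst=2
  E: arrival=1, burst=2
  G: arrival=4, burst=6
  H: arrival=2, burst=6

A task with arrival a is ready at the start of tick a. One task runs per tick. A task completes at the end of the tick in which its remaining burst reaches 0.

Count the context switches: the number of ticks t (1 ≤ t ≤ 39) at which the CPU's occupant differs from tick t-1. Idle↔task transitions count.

context switches = 19

t=0: queue=[A,C] q_used=0 → run A
t=1: queue=[A,C,D,E] q_used=1 → run A
t=2: queue=[C,D,E,A,B,H] q_used=0 → run C
t=3: queue=[C,D,E,A,B,H] q_used=1 → run C
t=4: queue=[D,E,A,B,H,C,G] q_used=0 → run D
t=5: queue=[D,E,A,B,H,C,G] q_used=1 → run D
t=6: queue=[E,A,B,H,C,G] q_used=0 → run E
t=7: queue=[E,A,B,H,C,G] q_used=1 → run E
t=8: queue=[A,B,H,C,G] q_used=0 → run A
t=9: queue=[A,B,H,C,G] q_used=1 → run A
t=10: queue=[B,H,C,G,A] q_used=0 → run B
t=11: queue=[B,H,C,G,A] q_used=1 → run B
t=12: queue=[H,C,G,A,B] q_used=0 → run H
t=13: queue=[H,C,G,A,B] q_used=1 → run H
t=14: queue=[C,G,A,B,H] q_used=0 → run C
t=15: queue=[C,G,A,B,H] q_used=1 → run C
t=16: queue=[G,A,B,H,C] q_used=0 → run G
t=17: queue=[G,A,B,H,C] q_used=1 → run G
t=18: queue=[A,B,H,C,G] q_used=0 → run A
t=19: queue=[A,B,H,C,G] q_used=1 → run A
t=20: queue=[B,H,C,G,A] q_used=0 → run B
t=21: queue=[B,H,C,G,A] q_used=1 → run B
t=22: queue=[H,C,G,A,B] q_used=0 → run H
t=23: queue=[H,C,G,A,B] q_used=1 → run H
t=24: queue=[C,G,A,B,H] q_used=0 → run C
t=25: queue=[G,A,B,H] q_used=0 → run G
t=26: queue=[G,A,B,H] q_used=1 → run G
t=27: queue=[A,B,H,G] q_used=0 → run A
t=28: queue=[B,H,G] q_used=0 → run B
t=29: queue=[B,H,G] q_used=1 → run B
t=30: queue=[H,G,B] q_used=0 → run H
t=31: queue=[H,G,B] q_used=1 → run H
t=32: queue=[G,B] q_used=0 → run G
t=33: queue=[G,B] q_used=1 → run G
t=34: queue=[B] q_used=0 → run B
t=35: queue=[B] q_used=1 → run B
t=36: (idle)
t=37: (idle)
t=38: (idle)
t=39: (idle)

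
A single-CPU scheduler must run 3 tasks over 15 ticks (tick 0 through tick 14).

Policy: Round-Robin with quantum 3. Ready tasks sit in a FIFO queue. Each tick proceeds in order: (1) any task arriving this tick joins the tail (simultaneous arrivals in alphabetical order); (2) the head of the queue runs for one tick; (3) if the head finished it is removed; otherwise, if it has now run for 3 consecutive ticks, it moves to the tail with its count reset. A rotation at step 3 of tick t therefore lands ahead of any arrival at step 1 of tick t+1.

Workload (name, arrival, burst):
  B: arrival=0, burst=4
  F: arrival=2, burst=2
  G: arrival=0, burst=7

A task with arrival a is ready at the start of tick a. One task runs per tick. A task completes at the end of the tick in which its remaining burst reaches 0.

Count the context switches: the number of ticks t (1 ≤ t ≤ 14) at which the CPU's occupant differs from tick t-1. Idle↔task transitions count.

t=0: queue=[B,G] q_used=0 → run B
t=1: queue=[B,G] q_used=1 → run B
t=2: queue=[B,G,F] q_used=2 → run B
t=3: queue=[G,F,B] q_used=0 → run G
t=4: queue=[G,F,B] q_used=1 → run G
t=5: queue=[G,F,B] q_used=2 → run G
t=6: queue=[F,B,G] q_used=0 → run F
t=7: queue=[F,B,G] q_used=1 → run F
t=8: queue=[B,G] q_used=0 → run B
t=9: queue=[G] q_used=0 → run G
t=10: queue=[G] q_used=1 → run G
t=11: queue=[G] q_used=2 → run G
t=12: queue=[G] q_used=0 → run G
t=13: (idle)
t=14: (idle)

context switches = 5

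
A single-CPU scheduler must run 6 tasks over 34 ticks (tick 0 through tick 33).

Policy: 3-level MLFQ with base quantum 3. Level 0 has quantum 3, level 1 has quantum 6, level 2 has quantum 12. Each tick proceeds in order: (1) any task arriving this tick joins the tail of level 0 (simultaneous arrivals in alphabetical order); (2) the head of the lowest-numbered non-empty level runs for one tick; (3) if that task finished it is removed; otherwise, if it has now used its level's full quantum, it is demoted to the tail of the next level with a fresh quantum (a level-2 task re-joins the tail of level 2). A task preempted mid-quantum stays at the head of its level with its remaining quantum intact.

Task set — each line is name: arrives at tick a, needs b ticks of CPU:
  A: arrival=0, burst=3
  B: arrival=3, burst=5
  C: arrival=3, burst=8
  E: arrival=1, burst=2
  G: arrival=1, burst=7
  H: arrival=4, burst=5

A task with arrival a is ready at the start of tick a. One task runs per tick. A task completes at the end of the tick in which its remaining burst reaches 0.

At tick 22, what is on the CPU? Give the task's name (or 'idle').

running at tick 22 = B

t=0: L0/L1/L2 = A/-/- → run A
t=1: L0/L1/L2 = AEG/-/- → run A
t=2: L0/L1/L2 = AEG/-/- → run A
t=3: L0/L1/L2 = EGBC/-/- → run E
t=4: L0/L1/L2 = EGBCH/-/- → run E
t=5: L0/L1/L2 = GBCH/-/- → run G
t=6: L0/L1/L2 = GBCH/-/- → run G
t=7: L0/L1/L2 = GBCH/-/- → run G
t=8: L0/L1/L2 = BCH/G/- → run B
t=9: L0/L1/L2 = BCH/G/- → run B
t=10: L0/L1/L2 = BCH/G/- → run B
t=11: L0/L1/L2 = CH/GB/- → run C
t=12: L0/L1/L2 = CH/GB/- → run C
t=13: L0/L1/L2 = CH/GB/- → run C
t=14: L0/L1/L2 = H/GBC/- → run H
t=15: L0/L1/L2 = H/GBC/- → run H
t=16: L0/L1/L2 = H/GBC/- → run H
t=17: L0/L1/L2 = -/GBCH/- → run G
t=18: L0/L1/L2 = -/GBCH/- → run G
t=19: L0/L1/L2 = -/GBCH/- → run G
t=20: L0/L1/L2 = -/GBCH/- → run G
t=21: L0/L1/L2 = -/BCH/- → run B
t=22: L0/L1/L2 = -/BCH/- → run B
t=23: L0/L1/L2 = -/CH/- → run C
t=24: L0/L1/L2 = -/CH/- → run C
t=25: L0/L1/L2 = -/CH/- → run C
t=26: L0/L1/L2 = -/CH/- → run C
t=27: L0/L1/L2 = -/CH/- → run C
t=28: L0/L1/L2 = -/H/- → run H
t=29: L0/L1/L2 = -/H/- → run H
t=30: (idle)
t=31: (idle)
t=32: (idle)
t=33: (idle)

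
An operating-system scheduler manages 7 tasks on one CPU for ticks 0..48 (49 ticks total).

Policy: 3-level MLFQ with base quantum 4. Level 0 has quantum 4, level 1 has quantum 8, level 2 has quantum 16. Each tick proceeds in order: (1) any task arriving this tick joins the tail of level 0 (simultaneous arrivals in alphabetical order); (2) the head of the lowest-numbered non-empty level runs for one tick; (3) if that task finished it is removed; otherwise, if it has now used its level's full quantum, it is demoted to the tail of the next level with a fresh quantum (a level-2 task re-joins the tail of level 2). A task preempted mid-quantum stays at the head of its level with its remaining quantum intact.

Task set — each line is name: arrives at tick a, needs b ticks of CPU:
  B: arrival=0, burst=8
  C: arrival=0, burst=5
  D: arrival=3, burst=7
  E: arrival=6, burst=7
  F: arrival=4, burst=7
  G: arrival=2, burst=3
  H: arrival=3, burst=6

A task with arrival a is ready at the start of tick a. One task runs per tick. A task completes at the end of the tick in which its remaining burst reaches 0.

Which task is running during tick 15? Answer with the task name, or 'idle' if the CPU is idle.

running at tick 15 = H

t=0: L0/L1/L2 = BC/-/- → run B
t=1: L0/L1/L2 = BC/-/- → run B
t=2: L0/L1/L2 = BCG/-/- → run B
t=3: L0/L1/L2 = BCGDH/-/- → run B
t=4: L0/L1/L2 = CGDHF/B/- → run C
t=5: L0/L1/L2 = CGDHF/B/- → run C
t=6: L0/L1/L2 = CGDHFE/B/- → run C
t=7: L0/L1/L2 = CGDHFE/B/- → run C
t=8: L0/L1/L2 = GDHFE/BC/- → run G
t=9: L0/L1/L2 = GDHFE/BC/- → run G
t=10: L0/L1/L2 = GDHFE/BC/- → run G
t=11: L0/L1/L2 = DHFE/BC/- → run D
t=12: L0/L1/L2 = DHFE/BC/- → run D
t=13: L0/L1/L2 = DHFE/BC/- → run D
t=14: L0/L1/L2 = DHFE/BC/- → run D
t=15: L0/L1/L2 = HFE/BCD/- → run H
t=16: L0/L1/L2 = HFE/BCD/- → run H
t=17: L0/L1/L2 = HFE/BCD/- → run H
t=18: L0/L1/L2 = HFE/BCD/- → run H
t=19: L0/L1/L2 = FE/BCDH/- → run F
t=20: L0/L1/L2 = FE/BCDH/- → run F
t=21: L0/L1/L2 = FE/BCDH/- → run F
t=22: L0/L1/L2 = FE/BCDH/- → run F
t=23: L0/L1/L2 = E/BCDHF/- → run E
t=24: L0/L1/L2 = E/BCDHF/- → run E
t=25: L0/L1/L2 = E/BCDHF/- → run E
t=26: L0/L1/L2 = E/BCDHF/- → run E
t=27: L0/L1/L2 = -/BCDHFE/- → run B
t=28: L0/L1/L2 = -/BCDHFE/- → run B
t=29: L0/L1/L2 = -/BCDHFE/- → run B
t=30: L0/L1/L2 = -/BCDHFE/- → run B
t=31: L0/L1/L2 = -/CDHFE/- → run C
t=32: L0/L1/L2 = -/DHFE/- → run D
t=33: L0/L1/L2 = -/DHFE/- → run D
t=34: L0/L1/L2 = -/DHFE/- → run D
t=35: L0/L1/L2 = -/HFE/- → run H
t=36: L0/L1/L2 = -/HFE/- → run H
t=37: L0/L1/L2 = -/FE/- → run F
t=38: L0/L1/L2 = -/FE/- → run F
t=39: L0/L1/L2 = -/FE/- → run F
t=40: L0/L1/L2 = -/E/- → run E
t=41: L0/L1/L2 = -/E/- → run E
t=42: L0/L1/L2 = -/E/- → run E
t=43: (idle)
t=44: (idle)
t=45: (idle)
t=46: (idle)
t=47: (idle)
t=48: (idle)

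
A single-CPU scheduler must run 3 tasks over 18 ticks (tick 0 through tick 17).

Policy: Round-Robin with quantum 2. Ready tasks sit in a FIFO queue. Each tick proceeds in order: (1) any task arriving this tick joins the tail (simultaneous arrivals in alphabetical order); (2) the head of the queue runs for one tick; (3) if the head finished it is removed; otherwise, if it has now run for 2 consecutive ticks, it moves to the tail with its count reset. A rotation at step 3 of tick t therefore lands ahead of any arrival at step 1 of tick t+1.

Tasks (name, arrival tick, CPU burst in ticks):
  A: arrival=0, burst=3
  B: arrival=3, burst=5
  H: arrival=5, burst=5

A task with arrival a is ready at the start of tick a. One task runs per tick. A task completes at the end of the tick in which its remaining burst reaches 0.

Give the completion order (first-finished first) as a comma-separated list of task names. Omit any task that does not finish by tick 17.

completion order = A, B, H

t=0: queue=[A] q_used=0 → run A
t=1: queue=[A] q_used=1 → run A
t=2: queue=[A] q_used=0 → run A
t=3: queue=[B] q_used=0 → run B
t=4: queue=[B] q_used=1 → run B
t=5: queue=[B,H] q_used=0 → run B
t=6: queue=[B,H] q_used=1 → run B
t=7: queue=[H,B] q_used=0 → run H
t=8: queue=[H,B] q_used=1 → run H
t=9: queue=[B,H] q_used=0 → run B
t=10: queue=[H] q_used=0 → run H
t=11: queue=[H] q_used=1 → run H
t=12: queue=[H] q_used=0 → run H
t=13: (idle)
t=14: (idle)
t=15: (idle)
t=16: (idle)
t=17: (idle)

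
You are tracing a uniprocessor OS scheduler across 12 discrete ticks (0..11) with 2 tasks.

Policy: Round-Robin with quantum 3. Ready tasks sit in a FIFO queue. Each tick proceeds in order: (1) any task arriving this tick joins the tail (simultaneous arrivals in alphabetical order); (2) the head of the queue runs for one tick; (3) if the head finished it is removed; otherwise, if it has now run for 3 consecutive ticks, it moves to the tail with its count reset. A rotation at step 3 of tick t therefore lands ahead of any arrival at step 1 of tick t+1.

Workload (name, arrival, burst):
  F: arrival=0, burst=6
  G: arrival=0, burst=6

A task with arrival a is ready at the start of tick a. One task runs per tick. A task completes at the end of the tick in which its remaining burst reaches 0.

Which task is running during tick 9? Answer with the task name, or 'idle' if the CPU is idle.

running at tick 9 = G

t=0: queue=[F,G] q_used=0 → run F
t=1: queue=[F,G] q_used=1 → run F
t=2: queue=[F,G] q_used=2 → run F
t=3: queue=[G,F] q_used=0 → run G
t=4: queue=[G,F] q_used=1 → run G
t=5: queue=[G,F] q_used=2 → run G
t=6: queue=[F,G] q_used=0 → run F
t=7: queue=[F,G] q_used=1 → run F
t=8: queue=[F,G] q_used=2 → run F
t=9: queue=[G] q_used=0 → run G
t=10: queue=[G] q_used=1 → run G
t=11: queue=[G] q_used=2 → run G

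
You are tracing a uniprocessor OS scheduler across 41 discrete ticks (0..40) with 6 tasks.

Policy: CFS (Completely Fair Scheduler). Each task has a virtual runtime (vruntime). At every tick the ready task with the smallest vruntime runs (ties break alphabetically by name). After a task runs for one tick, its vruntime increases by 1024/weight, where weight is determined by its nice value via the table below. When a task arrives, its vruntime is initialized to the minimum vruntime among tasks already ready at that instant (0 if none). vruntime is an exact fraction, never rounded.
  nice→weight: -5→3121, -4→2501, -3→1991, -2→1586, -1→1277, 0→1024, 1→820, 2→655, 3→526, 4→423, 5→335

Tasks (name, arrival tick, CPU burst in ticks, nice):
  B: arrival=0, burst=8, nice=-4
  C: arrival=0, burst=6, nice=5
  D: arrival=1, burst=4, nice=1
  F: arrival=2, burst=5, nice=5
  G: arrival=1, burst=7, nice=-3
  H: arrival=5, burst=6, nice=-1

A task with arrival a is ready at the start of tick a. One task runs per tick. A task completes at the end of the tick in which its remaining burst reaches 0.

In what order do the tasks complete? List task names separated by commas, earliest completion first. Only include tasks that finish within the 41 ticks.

t=0: vr[B=0 C=0] → run B
t=1: vr[B=1024/2501 C=0 D=0 G=0] → run C
t=2: vr[B=1024/2501 C=1024/335 D=0 F=0 G=0] → run D
t=3: vr[B=1024/2501 C=1024/335 D=256/205 F=0 G=0] → run F
t=4: vr[B=1024/2501 C=1024/335 D=256/205 F=1024/335 G=0] → run G
t=5: vr[B=1024/2501 C=1024/335 D=256/205 F=1024/335 G=1024/1991 H=1024/2501] → run B
t=6: vr[B=2048/2501 C=1024/335 D=256/205 F=1024/335 G=1024/1991 H=1024/2501] → run H
t=7: vr[B=2048/2501 C=1024/335 D=256/205 F=1024/335 G=1024/1991 H=3868672/3193777] → run G
t=8: vr[B=2048/2501 C=1024/335 D=256/205 F=1024/335 G=2048/1991 H=3868672/3193777] → run B
t=9: vr[B=3072/2501 C=1024/335 D=256/205 F=1024/335 G=2048/1991 H=3868672/3193777] → run G
t=10: vr[B=3072/2501 C=1024/335 D=256/205 F=1024/335 G=3072/1991 H=3868672/3193777] → run H
t=11: vr[B=3072/2501 C=1024/335 D=256/205 F=1024/335 G=3072/1991 H=6429696/3193777] → run B
t=12: vr[B=4096/2501 C=1024/335 D=256/205 F=1024/335 G=3072/1991 H=6429696/3193777] → run D
t=13: vr[B=4096/2501 C=1024/335 D=512/205 F=1024/335 G=3072/1991 H=6429696/3193777] → run G
t=14: vr[B=4096/2501 C=1024/335 D=512/205 F=1024/335 G=4096/1991 H=6429696/3193777] → run B
t=15: vr[B=5120/2501 C=1024/335 D=512/205 F=1024/335 G=4096/1991 H=6429696/3193777] → run H
t=16: vr[B=5120/2501 C=1024/335 D=512/205 F=1024/335 G=4096/1991 H=8990720/3193777] → run B
t=17: vr[B=6144/2501 C=1024/335 D=512/205 F=1024/335 G=4096/1991 H=8990720/3193777] → run G
t=18: vr[B=6144/2501 C=1024/335 D=512/205 F=1024/335 G=5120/1991 H=8990720/3193777] → run B
t=19: vr[B=7168/2501 C=1024/335 D=512/205 F=1024/335 G=5120/1991 H=8990720/3193777] → run D
t=20: vr[B=7168/2501 C=1024/335 D=768/205 F=1024/335 G=5120/1991 H=8990720/3193777] → run G
t=21: vr[B=7168/2501 C=1024/335 D=768/205 F=1024/335 G=6144/1991 H=8990720/3193777] → run H
t=22: vr[B=7168/2501 C=1024/335 D=768/205 F=1024/335 G=6144/1991 H=11551744/3193777] → run B
t=23: vr[C=1024/335 D=768/205 F=1024/335 G=6144/1991 H=11551744/3193777] → run C
t=24: vr[C=2048/335 D=768/205 F=1024/335 G=6144/1991 H=11551744/3193777] → run F
t=25: vr[C=2048/335 D=768/205 F=2048/335 G=6144/1991 H=11551744/3193777] → run G
t=26: vr[C=2048/335 D=768/205 F=2048/335 H=11551744/3193777] → run H
t=27: vr[C=2048/335 D=768/205 F=2048/335 H=14112768/3193777] → run D
t=28: vr[C=2048/335 F=2048/335 H=14112768/3193777] → run H
t=29: vr[C=2048/335 F=2048/335] → run C
t=30: vr[C=3072/335 F=2048/335] → run F
t=31: vr[C=3072/335 F=3072/335] → run C
t=32: vr[C=4096/335 F=3072/335] → run F
t=33: vr[C=4096/335 F=4096/335] → run C
t=34: vr[C=1024/67 F=4096/335] → run F
t=35: vr[C=1024/67] → run C
t=36: (idle)
t=37: (idle)
t=38: (idle)
t=39: (idle)
t=40: (idle)

completion order = B, G, D, H, F, C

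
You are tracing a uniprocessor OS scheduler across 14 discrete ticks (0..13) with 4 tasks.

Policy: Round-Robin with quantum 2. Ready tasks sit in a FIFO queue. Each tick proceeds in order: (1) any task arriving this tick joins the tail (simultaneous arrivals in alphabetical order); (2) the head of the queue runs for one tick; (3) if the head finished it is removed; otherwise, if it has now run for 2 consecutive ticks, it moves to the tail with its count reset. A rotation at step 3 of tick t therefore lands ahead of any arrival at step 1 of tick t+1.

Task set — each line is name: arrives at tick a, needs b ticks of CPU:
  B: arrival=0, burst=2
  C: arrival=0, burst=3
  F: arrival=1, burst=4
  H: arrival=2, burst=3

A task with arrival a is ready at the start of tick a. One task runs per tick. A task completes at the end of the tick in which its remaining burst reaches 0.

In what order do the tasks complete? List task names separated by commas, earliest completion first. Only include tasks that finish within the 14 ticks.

completion order = B, C, F, H

t=0: queue=[B,C] q_used=0 → run B
t=1: queue=[B,C,F] q_used=1 → run B
t=2: queue=[C,F,H] q_used=0 → run C
t=3: queue=[C,F,H] q_used=1 → run C
t=4: queue=[F,H,C] q_used=0 → run F
t=5: queue=[F,H,C] q_used=1 → run F
t=6: queue=[H,C,F] q_used=0 → run H
t=7: queue=[H,C,F] q_used=1 → run H
t=8: queue=[C,F,H] q_used=0 → run C
t=9: queue=[F,H] q_used=0 → run F
t=10: queue=[F,H] q_used=1 → run F
t=11: queue=[H] q_used=0 → run H
t=12: (idle)
t=13: (idle)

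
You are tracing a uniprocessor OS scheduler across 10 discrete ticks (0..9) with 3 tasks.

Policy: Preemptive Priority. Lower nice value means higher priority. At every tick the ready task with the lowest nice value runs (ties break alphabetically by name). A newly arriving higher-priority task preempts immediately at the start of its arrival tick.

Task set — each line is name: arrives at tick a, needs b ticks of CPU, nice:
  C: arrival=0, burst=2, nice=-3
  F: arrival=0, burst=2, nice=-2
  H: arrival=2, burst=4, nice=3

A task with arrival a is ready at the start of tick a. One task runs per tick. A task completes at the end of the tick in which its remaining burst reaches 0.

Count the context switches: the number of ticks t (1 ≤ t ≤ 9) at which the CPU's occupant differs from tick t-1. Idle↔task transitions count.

t=0: ready={C,F} → run C
t=1: ready={C,F} → run C
t=2: ready={F,H} → run F
t=3: ready={F,H} → run F
t=4: ready={H} → run H
t=5: ready={H} → run H
t=6: ready={H} → run H
t=7: ready={H} → run H
t=8: (idle)
t=9: (idle)

context switches = 3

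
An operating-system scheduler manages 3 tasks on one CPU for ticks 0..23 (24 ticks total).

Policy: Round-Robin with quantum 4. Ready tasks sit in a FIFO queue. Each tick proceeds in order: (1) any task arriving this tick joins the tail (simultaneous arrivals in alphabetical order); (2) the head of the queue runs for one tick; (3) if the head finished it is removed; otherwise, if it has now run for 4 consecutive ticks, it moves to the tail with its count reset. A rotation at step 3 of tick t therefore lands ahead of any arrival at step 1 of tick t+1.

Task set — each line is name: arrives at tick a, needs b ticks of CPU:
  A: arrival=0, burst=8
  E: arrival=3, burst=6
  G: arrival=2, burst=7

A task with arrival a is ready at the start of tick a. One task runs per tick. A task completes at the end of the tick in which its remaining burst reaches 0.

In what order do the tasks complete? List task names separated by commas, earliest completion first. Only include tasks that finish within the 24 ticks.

t=0: queue=[A] q_used=0 → run A
t=1: queue=[A] q_used=1 → run A
t=2: queue=[A,G] q_used=2 → run A
t=3: queue=[A,G,E] q_used=3 → run A
t=4: queue=[G,E,A] q_used=0 → run G
t=5: queue=[G,E,A] q_used=1 → run G
t=6: queue=[G,E,A] q_used=2 → run G
t=7: queue=[G,E,A] q_used=3 → run G
t=8: queue=[E,A,G] q_used=0 → run E
t=9: queue=[E,A,G] q_used=1 → run E
t=10: queue=[E,A,G] q_used=2 → run E
t=11: queue=[E,A,G] q_used=3 → run E
t=12: queue=[A,G,E] q_used=0 → run A
t=13: queue=[A,G,E] q_used=1 → run A
t=14: queue=[A,G,E] q_used=2 → run A
t=15: queue=[A,G,E] q_used=3 → run A
t=16: queue=[G,E] q_used=0 → run G
t=17: queue=[G,E] q_used=1 → run G
t=18: queue=[G,E] q_used=2 → run G
t=19: queue=[E] q_used=0 → run E
t=20: queue=[E] q_used=1 → run E
t=21: (idle)
t=22: (idle)
t=23: (idle)

completion order = A, G, E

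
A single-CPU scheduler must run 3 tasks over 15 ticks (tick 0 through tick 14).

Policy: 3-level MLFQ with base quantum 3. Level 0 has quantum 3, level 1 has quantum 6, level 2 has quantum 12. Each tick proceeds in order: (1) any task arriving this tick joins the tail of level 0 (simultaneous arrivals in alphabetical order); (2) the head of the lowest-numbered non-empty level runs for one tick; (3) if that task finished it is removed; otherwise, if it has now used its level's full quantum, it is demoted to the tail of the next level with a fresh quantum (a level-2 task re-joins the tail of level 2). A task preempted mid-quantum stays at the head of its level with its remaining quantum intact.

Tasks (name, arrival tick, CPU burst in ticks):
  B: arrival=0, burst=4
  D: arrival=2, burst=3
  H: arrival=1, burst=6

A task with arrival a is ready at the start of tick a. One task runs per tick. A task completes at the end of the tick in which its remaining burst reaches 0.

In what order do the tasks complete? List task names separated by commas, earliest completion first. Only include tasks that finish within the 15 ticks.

completion order = D, B, H

t=0: L0/L1/L2 = B/-/- → run B
t=1: L0/L1/L2 = BH/-/- → run B
t=2: L0/L1/L2 = BHD/-/- → run B
t=3: L0/L1/L2 = HD/B/- → run H
t=4: L0/L1/L2 = HD/B/- → run H
t=5: L0/L1/L2 = HD/B/- → run H
t=6: L0/L1/L2 = D/BH/- → run D
t=7: L0/L1/L2 = D/BH/- → run D
t=8: L0/L1/L2 = D/BH/- → run D
t=9: L0/L1/L2 = -/BH/- → run B
t=10: L0/L1/L2 = -/H/- → run H
t=11: L0/L1/L2 = -/H/- → run H
t=12: L0/L1/L2 = -/H/- → run H
t=13: (idle)
t=14: (idle)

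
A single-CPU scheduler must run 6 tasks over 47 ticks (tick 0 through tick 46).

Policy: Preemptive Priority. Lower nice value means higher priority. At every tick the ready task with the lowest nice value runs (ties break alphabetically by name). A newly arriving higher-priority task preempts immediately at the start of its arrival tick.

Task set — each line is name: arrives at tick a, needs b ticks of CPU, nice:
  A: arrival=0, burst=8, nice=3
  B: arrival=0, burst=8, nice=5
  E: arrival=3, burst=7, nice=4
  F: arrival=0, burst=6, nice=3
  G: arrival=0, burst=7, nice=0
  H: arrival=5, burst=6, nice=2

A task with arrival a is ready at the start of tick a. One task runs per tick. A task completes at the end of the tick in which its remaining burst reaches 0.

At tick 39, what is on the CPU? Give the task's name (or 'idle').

running at tick 39 = B

t=0: ready={A,B,F,G} → run G
t=1: ready={A,B,F,G} → run G
t=2: ready={A,B,F,G} → run G
t=3: ready={A,B,E,F,G} → run G
t=4: ready={A,B,E,F,G} → run G
t=5: ready={A,B,E,F,G,H} → run G
t=6: ready={A,B,E,F,G,H} → run G
t=7: ready={A,B,E,F,H} → run H
t=8: ready={A,B,E,F,H} → run H
t=9: ready={A,B,E,F,H} → run H
t=10: ready={A,B,E,F,H} → run H
t=11: ready={A,B,E,F,H} → run H
t=12: ready={A,B,E,F,H} → run H
t=13: ready={A,B,E,F} → run A
t=14: ready={A,B,E,F} → run A
t=15: ready={A,B,E,F} → run A
t=16: ready={A,B,E,F} → run A
t=17: ready={A,B,E,F} → run A
t=18: ready={A,B,E,F} → run A
t=19: ready={A,B,E,F} → run A
t=20: ready={A,B,E,F} → run A
t=21: ready={B,E,F} → run F
t=22: ready={B,E,F} → run F
t=23: ready={B,E,F} → run F
t=24: ready={B,E,F} → run F
t=25: ready={B,E,F} → run F
t=26: ready={B,E,F} → run F
t=27: ready={B,E} → run E
t=28: ready={B,E} → run E
t=29: ready={B,E} → run E
t=30: ready={B,E} → run E
t=31: ready={B,E} → run E
t=32: ready={B,E} → run E
t=33: ready={B,E} → run E
t=34: ready={B} → run B
t=35: ready={B} → run B
t=36: ready={B} → run B
t=37: ready={B} → run B
t=38: ready={B} → run B
t=39: ready={B} → run B
t=40: ready={B} → run B
t=41: ready={B} → run B
t=42: (idle)
t=43: (idle)
t=44: (idle)
t=45: (idle)
t=46: (idle)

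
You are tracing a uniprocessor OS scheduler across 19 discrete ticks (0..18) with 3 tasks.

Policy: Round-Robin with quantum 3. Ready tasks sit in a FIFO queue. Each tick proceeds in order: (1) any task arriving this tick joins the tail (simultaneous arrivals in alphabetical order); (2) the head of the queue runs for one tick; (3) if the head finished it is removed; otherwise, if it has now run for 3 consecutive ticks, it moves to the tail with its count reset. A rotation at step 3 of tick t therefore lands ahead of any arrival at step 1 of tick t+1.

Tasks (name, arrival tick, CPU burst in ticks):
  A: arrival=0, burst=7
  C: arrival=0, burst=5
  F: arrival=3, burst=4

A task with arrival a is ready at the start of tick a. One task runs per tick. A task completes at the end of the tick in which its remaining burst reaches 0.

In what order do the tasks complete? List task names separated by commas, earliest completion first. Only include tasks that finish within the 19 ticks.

completion order = C, A, F

t=0: queue=[A,C] q_used=0 → run A
t=1: queue=[A,C] q_used=1 → run A
t=2: queue=[A,C] q_used=2 → run A
t=3: queue=[C,A,F] q_used=0 → run C
t=4: queue=[C,A,F] q_used=1 → run C
t=5: queue=[C,A,F] q_used=2 → run C
t=6: queue=[A,F,C] q_used=0 → run A
t=7: queue=[A,F,C] q_used=1 → run A
t=8: queue=[A,F,C] q_used=2 → run A
t=9: queue=[F,C,A] q_used=0 → run F
t=10: queue=[F,C,A] q_used=1 → run F
t=11: queue=[F,C,A] q_used=2 → run F
t=12: queue=[C,A,F] q_used=0 → run C
t=13: queue=[C,A,F] q_used=1 → run C
t=14: queue=[A,F] q_used=0 → run A
t=15: queue=[F] q_used=0 → run F
t=16: (idle)
t=17: (idle)
t=18: (idle)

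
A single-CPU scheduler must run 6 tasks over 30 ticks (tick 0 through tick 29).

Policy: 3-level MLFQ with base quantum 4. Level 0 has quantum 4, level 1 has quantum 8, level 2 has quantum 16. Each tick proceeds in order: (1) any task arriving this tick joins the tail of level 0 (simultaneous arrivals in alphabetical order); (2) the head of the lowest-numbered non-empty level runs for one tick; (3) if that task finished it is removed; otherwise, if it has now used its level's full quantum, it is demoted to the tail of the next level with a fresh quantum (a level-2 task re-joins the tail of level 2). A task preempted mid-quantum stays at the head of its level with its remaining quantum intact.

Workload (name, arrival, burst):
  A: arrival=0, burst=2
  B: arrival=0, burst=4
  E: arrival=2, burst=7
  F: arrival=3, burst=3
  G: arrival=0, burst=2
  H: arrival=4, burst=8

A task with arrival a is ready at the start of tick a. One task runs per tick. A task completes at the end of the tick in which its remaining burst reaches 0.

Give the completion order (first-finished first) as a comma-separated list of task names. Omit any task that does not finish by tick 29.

t=0: L0/L1/L2 = ABG/-/- → run A
t=1: L0/L1/L2 = ABG/-/- → run A
t=2: L0/L1/L2 = BGE/-/- → run B
t=3: L0/L1/L2 = BGEF/-/- → run B
t=4: L0/L1/L2 = BGEFH/-/- → run B
t=5: L0/L1/L2 = BGEFH/-/- → run B
t=6: L0/L1/L2 = GEFH/-/- → run G
t=7: L0/L1/L2 = GEFH/-/- → run G
t=8: L0/L1/L2 = EFH/-/- → run E
t=9: L0/L1/L2 = EFH/-/- → run E
t=10: L0/L1/L2 = EFH/-/- → run E
t=11: L0/L1/L2 = EFH/-/- → run E
t=12: L0/L1/L2 = FH/E/- → run F
t=13: L0/L1/L2 = FH/E/- → run F
t=14: L0/L1/L2 = FH/E/- → run F
t=15: L0/L1/L2 = H/E/- → run H
t=16: L0/L1/L2 = H/E/- → run H
t=17: L0/L1/L2 = H/E/- → run H
t=18: L0/L1/L2 = H/E/- → run H
t=19: L0/L1/L2 = -/EH/- → run E
t=20: L0/L1/L2 = -/EH/- → run E
t=21: L0/L1/L2 = -/EH/- → run E
t=22: L0/L1/L2 = -/H/- → run H
t=23: L0/L1/L2 = -/H/- → run H
t=24: L0/L1/L2 = -/H/- → run H
t=25: L0/L1/L2 = -/H/- → run H
t=26: (idle)
t=27: (idle)
t=28: (idle)
t=29: (idle)

completion order = A, B, G, F, E, H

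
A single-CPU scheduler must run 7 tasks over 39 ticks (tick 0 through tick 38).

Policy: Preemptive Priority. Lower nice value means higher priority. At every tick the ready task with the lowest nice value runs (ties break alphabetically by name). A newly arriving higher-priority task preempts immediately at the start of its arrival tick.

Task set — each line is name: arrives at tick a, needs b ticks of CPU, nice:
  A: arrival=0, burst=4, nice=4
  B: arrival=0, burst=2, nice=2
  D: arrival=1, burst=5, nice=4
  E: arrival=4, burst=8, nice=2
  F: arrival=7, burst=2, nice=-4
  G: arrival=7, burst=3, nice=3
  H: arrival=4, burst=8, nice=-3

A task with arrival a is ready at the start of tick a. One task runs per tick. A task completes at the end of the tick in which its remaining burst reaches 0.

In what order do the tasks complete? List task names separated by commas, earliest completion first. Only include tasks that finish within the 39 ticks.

t=0: ready={A,B} → run B
t=1: ready={A,B,D} → run B
t=2: ready={A,D} → run A
t=3: ready={A,D} → run A
t=4: ready={A,D,E,H} → run H
t=5: ready={A,D,E,H} → run H
t=6: ready={A,D,E,H} → run H
t=7: ready={A,D,E,F,G,H} → run F
t=8: ready={A,D,E,F,G,H} → run F
t=9: ready={A,D,E,G,H} → run H
t=10: ready={A,D,E,G,H} → run H
t=11: ready={A,D,E,G,H} → run H
t=12: ready={A,D,E,G,H} → run H
t=13: ready={A,D,E,G,H} → run H
t=14: ready={A,D,E,G} → run E
t=15: ready={A,D,E,G} → run E
t=16: ready={A,D,E,G} → run E
t=17: ready={A,D,E,G} → run E
t=18: ready={A,D,E,G} → run E
t=19: ready={A,D,E,G} → run E
t=20: ready={A,D,E,G} → run E
t=21: ready={A,D,E,G} → run E
t=22: ready={A,D,G} → run G
t=23: ready={A,D,G} → run G
t=24: ready={A,D,G} → run G
t=25: ready={A,D} → run A
t=26: ready={A,D} → run A
t=27: ready={D} → run D
t=28: ready={D} → run D
t=29: ready={D} → run D
t=30: ready={D} → run D
t=31: ready={D} → run D
t=32: (idle)
t=33: (idle)
t=34: (idle)
t=35: (idle)
t=36: (idle)
t=37: (idle)
t=38: (idle)

completion order = B, F, H, E, G, A, D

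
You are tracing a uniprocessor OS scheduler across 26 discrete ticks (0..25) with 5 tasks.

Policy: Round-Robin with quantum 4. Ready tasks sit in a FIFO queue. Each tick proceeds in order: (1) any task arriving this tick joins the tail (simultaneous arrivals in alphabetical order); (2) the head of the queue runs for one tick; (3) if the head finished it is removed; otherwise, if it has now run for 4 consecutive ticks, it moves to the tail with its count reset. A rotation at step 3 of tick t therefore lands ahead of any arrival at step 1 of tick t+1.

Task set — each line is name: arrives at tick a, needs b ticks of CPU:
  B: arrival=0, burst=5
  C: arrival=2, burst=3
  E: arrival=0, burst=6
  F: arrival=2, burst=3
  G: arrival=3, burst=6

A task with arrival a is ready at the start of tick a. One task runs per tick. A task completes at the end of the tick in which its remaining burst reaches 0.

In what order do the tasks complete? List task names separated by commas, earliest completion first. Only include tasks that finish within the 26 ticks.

t=0: queue=[B,E] q_used=0 → run B
t=1: queue=[B,E] q_used=1 → run B
t=2: queue=[B,E,C,F] q_used=2 → run B
t=3: queue=[B,E,C,F,G] q_used=3 → run B
t=4: queue=[E,C,F,G,B] q_used=0 → run E
t=5: queue=[E,C,F,G,B] q_used=1 → run E
t=6: queue=[E,C,F,G,B] q_used=2 → run E
t=7: queue=[E,C,F,G,B] q_used=3 → run E
t=8: queue=[C,F,G,B,E] q_used=0 → run C
t=9: queue=[C,F,G,B,E] q_used=1 → run C
t=10: queue=[C,F,G,B,E] q_used=2 → run C
t=11: queue=[F,G,B,E] q_used=0 → run F
t=12: queue=[F,G,B,E] q_used=1 → run F
t=13: queue=[F,G,B,E] q_used=2 → run F
t=14: queue=[G,B,E] q_used=0 → run G
t=15: queue=[G,B,E] q_used=1 → run G
t=16: queue=[G,B,E] q_used=2 → run G
t=17: queue=[G,B,E] q_used=3 → run G
t=18: queue=[B,E,G] q_used=0 → run B
t=19: queue=[E,G] q_used=0 → run E
t=20: queue=[E,G] q_used=1 → run E
t=21: queue=[G] q_used=0 → run G
t=22: queue=[G] q_used=1 → run G
t=23: (idle)
t=24: (idle)
t=25: (idle)

completion order = C, F, B, E, G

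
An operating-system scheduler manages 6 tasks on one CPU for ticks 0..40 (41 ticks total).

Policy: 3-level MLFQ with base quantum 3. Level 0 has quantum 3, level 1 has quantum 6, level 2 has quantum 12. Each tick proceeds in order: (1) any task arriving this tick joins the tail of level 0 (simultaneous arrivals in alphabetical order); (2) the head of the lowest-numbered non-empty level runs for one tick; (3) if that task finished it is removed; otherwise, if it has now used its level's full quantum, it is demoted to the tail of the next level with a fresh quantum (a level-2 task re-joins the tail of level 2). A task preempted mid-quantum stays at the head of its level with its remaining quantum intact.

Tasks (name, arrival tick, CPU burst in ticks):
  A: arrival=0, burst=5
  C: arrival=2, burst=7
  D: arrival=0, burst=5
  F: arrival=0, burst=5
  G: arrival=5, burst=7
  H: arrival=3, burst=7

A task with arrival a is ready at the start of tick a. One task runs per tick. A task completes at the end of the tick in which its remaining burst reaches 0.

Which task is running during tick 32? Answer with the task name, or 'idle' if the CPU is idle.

running at tick 32 = G

t=0: L0/L1/L2 = ADF/-/- → run A
t=1: L0/L1/L2 = ADF/-/- → run A
t=2: L0/L1/L2 = ADFC/-/- → run A
t=3: L0/L1/L2 = DFCH/A/- → run D
t=4: L0/L1/L2 = DFCH/A/- → run D
t=5: L0/L1/L2 = DFCHG/A/- → run D
t=6: L0/L1/L2 = FCHG/AD/- → run F
t=7: L0/L1/L2 = FCHG/AD/- → run F
t=8: L0/L1/L2 = FCHG/AD/- → run F
t=9: L0/L1/L2 = CHG/ADF/- → run C
t=10: L0/L1/L2 = CHG/ADF/- → run C
t=11: L0/L1/L2 = CHG/ADF/- → run C
t=12: L0/L1/L2 = HG/ADFC/- → run H
t=13: L0/L1/L2 = HG/ADFC/- → run H
t=14: L0/L1/L2 = HG/ADFC/- → run H
t=15: L0/L1/L2 = G/ADFCH/- → run G
t=16: L0/L1/L2 = G/ADFCH/- → run G
t=17: L0/L1/L2 = G/ADFCH/- → run G
t=18: L0/L1/L2 = -/ADFCHG/- → run A
t=19: L0/L1/L2 = -/ADFCHG/- → run A
t=20: L0/L1/L2 = -/DFCHG/- → run D
t=21: L0/L1/L2 = -/DFCHG/- → run D
t=22: L0/L1/L2 = -/FCHG/- → run F
t=23: L0/L1/L2 = -/FCHG/- → run F
t=24: L0/L1/L2 = -/CHG/- → run C
t=25: L0/L1/L2 = -/CHG/- → run C
t=26: L0/L1/L2 = -/CHG/- → run C
t=27: L0/L1/L2 = -/CHG/- → run C
t=28: L0/L1/L2 = -/HG/- → run H
t=29: L0/L1/L2 = -/HG/- → run H
t=30: L0/L1/L2 = -/HG/- → run H
t=31: L0/L1/L2 = -/HG/- → run H
t=32: L0/L1/L2 = -/G/- → run G
t=33: L0/L1/L2 = -/G/- → run G
t=34: L0/L1/L2 = -/G/- → run G
t=35: L0/L1/L2 = -/G/- → run G
t=36: (idle)
t=37: (idle)
t=38: (idle)
t=39: (idle)
t=40: (idle)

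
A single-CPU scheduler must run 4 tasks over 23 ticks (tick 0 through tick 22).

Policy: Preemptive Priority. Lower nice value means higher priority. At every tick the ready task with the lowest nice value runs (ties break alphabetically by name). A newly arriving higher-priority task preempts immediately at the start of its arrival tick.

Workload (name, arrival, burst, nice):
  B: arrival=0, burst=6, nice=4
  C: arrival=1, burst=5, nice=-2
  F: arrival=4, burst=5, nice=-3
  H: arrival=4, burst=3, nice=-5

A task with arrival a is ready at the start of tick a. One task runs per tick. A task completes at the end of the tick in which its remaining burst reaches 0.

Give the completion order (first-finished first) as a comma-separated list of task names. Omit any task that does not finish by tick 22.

completion order = H, F, C, B

t=0: ready={B} → run B
t=1: ready={B,C} → run C
t=2: ready={B,C} → run C
t=3: ready={B,C} → run C
t=4: ready={B,C,F,H} → run H
t=5: ready={B,C,F,H} → run H
t=6: ready={B,C,F,H} → run H
t=7: ready={B,C,F} → run F
t=8: ready={B,C,F} → run F
t=9: ready={B,C,F} → run F
t=10: ready={B,C,F} → run F
t=11: ready={B,C,F} → run F
t=12: ready={B,C} → run C
t=13: ready={B,C} → run C
t=14: ready={B} → run B
t=15: ready={B} → run B
t=16: ready={B} → run B
t=17: ready={B} → run B
t=18: ready={B} → run B
t=19: (idle)
t=20: (idle)
t=21: (idle)
t=22: (idle)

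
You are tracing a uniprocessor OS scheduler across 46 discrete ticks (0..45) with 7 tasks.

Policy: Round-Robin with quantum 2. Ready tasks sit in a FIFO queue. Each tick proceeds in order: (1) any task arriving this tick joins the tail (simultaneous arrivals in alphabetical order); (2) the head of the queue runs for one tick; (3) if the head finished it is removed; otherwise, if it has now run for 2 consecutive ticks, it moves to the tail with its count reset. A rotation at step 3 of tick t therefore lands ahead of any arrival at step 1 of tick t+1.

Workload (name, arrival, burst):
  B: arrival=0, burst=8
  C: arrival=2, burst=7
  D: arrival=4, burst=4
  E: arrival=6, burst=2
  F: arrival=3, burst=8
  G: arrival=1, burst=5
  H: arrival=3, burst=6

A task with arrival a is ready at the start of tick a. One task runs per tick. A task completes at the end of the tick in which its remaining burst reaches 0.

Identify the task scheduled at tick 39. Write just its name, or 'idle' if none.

running at tick 39 = F

t=0: queue=[B] q_used=0 → run B
t=1: queue=[B,G] q_used=1 → run B
t=2: queue=[G,B,C] q_used=0 → run G
t=3: queue=[G,B,C,F,H] q_used=1 → run G
t=4: queue=[B,C,F,H,G,D] q_used=0 → run B
t=5: queue=[B,C,F,H,G,D] q_used=1 → run B
t=6: queue=[C,F,H,G,D,B,E] q_used=0 → run C
t=7: queue=[C,F,H,G,D,B,E] q_used=1 → run C
t=8: queue=[F,H,G,D,B,E,C] q_used=0 → run F
t=9: queue=[F,H,G,D,B,E,C] q_used=1 → run F
t=10: queue=[H,G,D,B,E,C,F] q_used=0 → run H
t=11: queue=[H,G,D,B,E,C,F] q_used=1 → run H
t=12: queue=[G,D,B,E,C,F,H] q_used=0 → run G
t=13: queue=[G,D,B,E,C,F,H] q_used=1 → run G
t=14: queue=[D,B,E,C,F,H,G] q_used=0 → run D
t=15: queue=[D,B,E,C,F,H,G] q_used=1 → run D
t=16: queue=[B,E,C,F,H,G,D] q_used=0 → run B
t=17: queue=[B,E,C,F,H,G,D] q_used=1 → run B
t=18: queue=[E,C,F,H,G,D,B] q_used=0 → run E
t=19: queue=[E,C,F,H,G,D,B] q_used=1 → run E
t=20: queue=[C,F,H,G,D,B] q_used=0 → run C
t=21: queue=[C,F,H,G,D,B] q_used=1 → run C
t=22: queue=[F,H,G,D,B,C] q_used=0 → run F
t=23: queue=[F,H,G,D,B,C] q_used=1 → run F
t=24: queue=[H,G,D,B,C,F] q_used=0 → run H
t=25: queue=[H,G,D,B,C,F] q_used=1 → run H
t=26: queue=[G,D,B,C,F,H] q_used=0 → run G
t=27: queue=[D,B,C,F,H] q_used=0 → run D
t=28: queue=[D,B,C,F,H] q_used=1 → run D
t=29: queue=[B,C,F,H] q_used=0 → run B
t=30: queue=[B,C,F,H] q_used=1 → run B
t=31: queue=[C,F,H] q_used=0 → run C
t=32: queue=[C,F,H] q_used=1 → run C
t=33: queue=[F,H,C] q_used=0 → run F
t=34: queue=[F,H,C] q_used=1 → run F
t=35: queue=[H,C,F] q_used=0 → run H
t=36: queue=[H,C,F] q_used=1 → run H
t=37: queue=[C,F] q_used=0 → run C
t=38: queue=[F] q_used=0 → run F
t=39: queue=[F] q_used=1 → run F
t=40: (idle)
t=41: (idle)
t=42: (idle)
t=43: (idle)
t=44: (idle)
t=45: (idle)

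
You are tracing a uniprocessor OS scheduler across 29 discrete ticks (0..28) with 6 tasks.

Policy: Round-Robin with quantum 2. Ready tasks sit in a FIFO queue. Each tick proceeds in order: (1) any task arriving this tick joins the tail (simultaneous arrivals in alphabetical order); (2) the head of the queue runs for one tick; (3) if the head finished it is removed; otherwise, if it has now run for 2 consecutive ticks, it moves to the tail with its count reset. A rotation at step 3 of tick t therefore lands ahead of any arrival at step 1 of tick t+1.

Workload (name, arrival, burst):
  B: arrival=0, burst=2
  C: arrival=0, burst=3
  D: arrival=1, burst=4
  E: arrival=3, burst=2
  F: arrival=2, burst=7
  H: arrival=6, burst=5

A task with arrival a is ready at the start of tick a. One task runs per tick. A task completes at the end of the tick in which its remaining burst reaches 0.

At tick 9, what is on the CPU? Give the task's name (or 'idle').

running at tick 9 = E

t=0: queue=[B,C] q_used=0 → run B
t=1: queue=[B,C,D] q_used=1 → run B
t=2: queue=[C,D,F] q_used=0 → run C
t=3: queue=[C,D,F,E] q_used=1 → run C
t=4: queue=[D,F,E,C] q_used=0 → run D
t=5: queue=[D,F,E,C] q_used=1 → run D
t=6: queue=[F,E,C,D,H] q_used=0 → run F
t=7: queue=[F,E,C,D,H] q_used=1 → run F
t=8: queue=[E,C,D,H,F] q_used=0 → run E
t=9: queue=[E,C,D,H,F] q_used=1 → run E
t=10: queue=[C,D,H,F] q_used=0 → run C
t=11: queue=[D,H,F] q_used=0 → run D
t=12: queue=[D,H,F] q_used=1 → run D
t=13: queue=[H,F] q_used=0 → run H
t=14: queue=[H,F] q_used=1 → run H
t=15: queue=[F,H] q_used=0 → run F
t=16: queue=[F,H] q_used=1 → run F
t=17: queue=[H,F] q_used=0 → run H
t=18: queue=[H,F] q_used=1 → run H
t=19: queue=[F,H] q_used=0 → run F
t=20: queue=[F,H] q_used=1 → run F
t=21: queue=[H,F] q_used=0 → run H
t=22: queue=[F] q_used=0 → run F
t=23: (idle)
t=24: (idle)
t=25: (idle)
t=26: (idle)
t=27: (idle)
t=28: (idle)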